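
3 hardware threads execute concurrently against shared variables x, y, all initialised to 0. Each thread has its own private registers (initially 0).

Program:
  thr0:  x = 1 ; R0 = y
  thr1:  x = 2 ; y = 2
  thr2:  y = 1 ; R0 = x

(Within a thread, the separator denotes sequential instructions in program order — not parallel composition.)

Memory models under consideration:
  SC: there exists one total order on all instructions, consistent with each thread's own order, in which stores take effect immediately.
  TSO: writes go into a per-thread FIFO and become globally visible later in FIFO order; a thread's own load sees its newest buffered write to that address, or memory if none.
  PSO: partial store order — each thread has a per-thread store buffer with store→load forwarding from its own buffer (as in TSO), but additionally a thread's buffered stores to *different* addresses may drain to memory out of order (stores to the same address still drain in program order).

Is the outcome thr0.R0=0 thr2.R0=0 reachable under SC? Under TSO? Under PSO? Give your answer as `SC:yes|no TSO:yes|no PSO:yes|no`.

outcome vector order: (thr0.R0,thr2.R0)
[SC] allowed = {(0,1), (0,2), (1,0), (1,1), (1,2), (2,0), (2,1), (2,2)}
[TSO] allowed = {(0,0), (0,1), (0,2), (1,0), (1,1), (1,2), (2,0), (2,1), (2,2)}
[PSO] allowed = {(0,0), (0,1), (0,2), (1,0), (1,1), (1,2), (2,0), (2,1), (2,2)}
target (0,0) ∈ {TSO,PSO}

SC:no TSO:yes PSO:yes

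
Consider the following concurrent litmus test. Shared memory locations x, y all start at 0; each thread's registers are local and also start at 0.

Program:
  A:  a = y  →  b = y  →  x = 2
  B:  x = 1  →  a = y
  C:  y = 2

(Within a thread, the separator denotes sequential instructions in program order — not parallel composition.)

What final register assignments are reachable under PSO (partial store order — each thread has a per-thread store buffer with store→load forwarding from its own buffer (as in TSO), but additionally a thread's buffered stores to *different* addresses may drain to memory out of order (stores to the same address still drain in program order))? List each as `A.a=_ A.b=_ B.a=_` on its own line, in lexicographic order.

A.a=0 A.b=0 B.a=0
A.a=0 A.b=0 B.a=2
A.a=0 A.b=2 B.a=0
A.a=0 A.b=2 B.a=2
A.a=2 A.b=2 B.a=0
A.a=2 A.b=2 B.a=2

outcome vector order: (A.a,A.b,B.a)
|PSO outcomes| = 6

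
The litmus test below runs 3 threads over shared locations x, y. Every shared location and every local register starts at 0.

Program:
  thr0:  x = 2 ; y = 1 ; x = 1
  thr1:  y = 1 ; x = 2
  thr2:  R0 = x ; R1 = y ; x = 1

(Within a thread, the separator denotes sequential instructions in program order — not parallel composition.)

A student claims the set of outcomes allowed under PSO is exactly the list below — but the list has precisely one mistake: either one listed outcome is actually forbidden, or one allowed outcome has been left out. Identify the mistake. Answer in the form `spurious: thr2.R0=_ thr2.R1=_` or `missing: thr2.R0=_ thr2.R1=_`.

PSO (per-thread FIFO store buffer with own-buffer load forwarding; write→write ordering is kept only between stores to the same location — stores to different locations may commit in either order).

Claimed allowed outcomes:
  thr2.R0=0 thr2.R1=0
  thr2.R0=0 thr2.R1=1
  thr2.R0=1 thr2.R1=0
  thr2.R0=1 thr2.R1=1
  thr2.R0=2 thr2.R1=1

missing: thr2.R0=2 thr2.R1=0

outcome vector order: (thr2.R0,thr2.R1)
under PSO → <0 0>, <0 1>, <1 0>, <1 1>, <2 0>, <2 1>
PSO∖claimed = {<2 0>}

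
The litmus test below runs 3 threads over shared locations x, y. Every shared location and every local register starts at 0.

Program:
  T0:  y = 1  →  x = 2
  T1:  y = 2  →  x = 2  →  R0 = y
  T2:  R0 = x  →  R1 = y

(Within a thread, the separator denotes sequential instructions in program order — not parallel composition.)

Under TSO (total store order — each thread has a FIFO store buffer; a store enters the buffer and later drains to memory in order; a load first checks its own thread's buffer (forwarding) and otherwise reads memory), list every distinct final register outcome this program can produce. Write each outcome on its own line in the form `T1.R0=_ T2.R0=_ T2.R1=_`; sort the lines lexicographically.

T1.R0=1 T2.R0=0 T2.R1=0
T1.R0=1 T2.R0=0 T2.R1=1
T1.R0=1 T2.R0=0 T2.R1=2
T1.R0=1 T2.R0=2 T2.R1=1
T1.R0=1 T2.R0=2 T2.R1=2
T1.R0=2 T2.R0=0 T2.R1=0
T1.R0=2 T2.R0=0 T2.R1=1
T1.R0=2 T2.R0=0 T2.R1=2
T1.R0=2 T2.R0=2 T2.R1=1
T1.R0=2 T2.R0=2 T2.R1=2

outcome vector order: (T1.R0,T2.R0,T2.R1)
|TSO outcomes| = 10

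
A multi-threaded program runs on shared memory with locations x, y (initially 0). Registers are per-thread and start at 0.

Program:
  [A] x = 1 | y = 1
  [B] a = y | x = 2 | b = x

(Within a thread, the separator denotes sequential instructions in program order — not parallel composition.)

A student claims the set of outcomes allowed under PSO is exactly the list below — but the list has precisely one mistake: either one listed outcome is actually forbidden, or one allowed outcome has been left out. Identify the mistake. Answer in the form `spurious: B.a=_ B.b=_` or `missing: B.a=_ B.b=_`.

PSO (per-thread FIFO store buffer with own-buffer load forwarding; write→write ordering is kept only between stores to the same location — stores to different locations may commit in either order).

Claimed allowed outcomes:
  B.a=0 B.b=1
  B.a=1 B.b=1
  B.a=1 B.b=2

missing: B.a=0 B.b=2

outcome vector order: (B.a,B.b)
PSO: 4 outcomes — {<0 1> <0 2> <1 1> <1 2>}
PSO∖claimed = {<0 2>}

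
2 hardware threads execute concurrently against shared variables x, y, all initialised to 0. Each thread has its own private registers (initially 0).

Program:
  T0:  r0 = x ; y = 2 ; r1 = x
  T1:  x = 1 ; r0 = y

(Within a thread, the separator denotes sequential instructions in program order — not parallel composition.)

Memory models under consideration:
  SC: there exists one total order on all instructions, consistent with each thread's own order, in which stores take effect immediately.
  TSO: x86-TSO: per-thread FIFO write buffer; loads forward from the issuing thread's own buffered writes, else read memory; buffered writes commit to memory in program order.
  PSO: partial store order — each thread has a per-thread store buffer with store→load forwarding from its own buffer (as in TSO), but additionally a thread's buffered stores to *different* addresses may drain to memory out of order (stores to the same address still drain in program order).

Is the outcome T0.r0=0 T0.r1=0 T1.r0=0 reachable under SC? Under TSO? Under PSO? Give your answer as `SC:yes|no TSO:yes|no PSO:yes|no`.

outcome vector order: (T0.r0,T0.r1,T1.r0)
[SC] allowed = {0/0/2; 0/1/0; 0/1/2; 1/1/0; 1/1/2}
[TSO] allowed = {0/0/0; 0/0/2; 0/1/0; 0/1/2; 1/1/0; 1/1/2}
[PSO] allowed = {0/0/0; 0/0/2; 0/1/0; 0/1/2; 1/1/0; 1/1/2}
target 0/0/0 ∈ {TSO,PSO}

SC:no TSO:yes PSO:yes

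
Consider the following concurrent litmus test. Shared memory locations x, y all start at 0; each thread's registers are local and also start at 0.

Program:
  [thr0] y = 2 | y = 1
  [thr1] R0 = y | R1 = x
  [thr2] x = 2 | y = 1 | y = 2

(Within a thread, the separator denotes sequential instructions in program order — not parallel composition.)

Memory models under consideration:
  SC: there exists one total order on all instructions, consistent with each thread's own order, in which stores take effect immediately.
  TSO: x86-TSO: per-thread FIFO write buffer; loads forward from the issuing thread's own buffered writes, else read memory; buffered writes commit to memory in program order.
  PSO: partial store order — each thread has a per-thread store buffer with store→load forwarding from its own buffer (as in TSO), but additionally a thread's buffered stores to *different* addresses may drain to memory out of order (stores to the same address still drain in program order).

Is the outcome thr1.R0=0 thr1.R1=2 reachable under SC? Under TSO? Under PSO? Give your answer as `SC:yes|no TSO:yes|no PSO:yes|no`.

SC:yes TSO:yes PSO:yes

outcome vector order: (thr1.R0,thr1.R1)
SC: 6 outcomes — {(0,0); (0,2); (1,0); (1,2); (2,0); (2,2)}
TSO: 6 outcomes — {(0,0); (0,2); (1,0); (1,2); (2,0); (2,2)}
PSO: 6 outcomes — {(0,0); (0,2); (1,0); (1,2); (2,0); (2,2)}
target (0,2) ∈ {SC,TSO,PSO}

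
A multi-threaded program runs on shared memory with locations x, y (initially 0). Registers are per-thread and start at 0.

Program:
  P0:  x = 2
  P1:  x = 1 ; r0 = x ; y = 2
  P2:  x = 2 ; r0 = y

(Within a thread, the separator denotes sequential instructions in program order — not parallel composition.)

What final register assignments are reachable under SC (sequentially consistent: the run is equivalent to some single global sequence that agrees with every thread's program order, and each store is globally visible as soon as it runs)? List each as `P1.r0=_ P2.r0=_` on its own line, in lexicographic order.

outcome vector order: (P1.r0,P2.r0)
|SC outcomes| = 4

P1.r0=1 P2.r0=0
P1.r0=1 P2.r0=2
P1.r0=2 P2.r0=0
P1.r0=2 P2.r0=2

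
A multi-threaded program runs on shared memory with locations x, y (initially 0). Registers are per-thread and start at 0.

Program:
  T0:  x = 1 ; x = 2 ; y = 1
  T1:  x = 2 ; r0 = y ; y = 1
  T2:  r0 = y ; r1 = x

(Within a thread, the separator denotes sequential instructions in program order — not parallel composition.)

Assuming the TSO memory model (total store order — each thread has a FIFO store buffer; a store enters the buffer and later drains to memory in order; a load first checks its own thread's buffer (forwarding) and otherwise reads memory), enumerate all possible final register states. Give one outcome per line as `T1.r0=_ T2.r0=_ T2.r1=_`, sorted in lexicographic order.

outcome vector order: (T1.r0,T2.r0,T2.r1)
|TSO outcomes| = 9

T1.r0=0 T2.r0=0 T2.r1=0
T1.r0=0 T2.r0=0 T2.r1=1
T1.r0=0 T2.r0=0 T2.r1=2
T1.r0=0 T2.r0=1 T2.r1=1
T1.r0=0 T2.r0=1 T2.r1=2
T1.r0=1 T2.r0=0 T2.r1=0
T1.r0=1 T2.r0=0 T2.r1=1
T1.r0=1 T2.r0=0 T2.r1=2
T1.r0=1 T2.r0=1 T2.r1=2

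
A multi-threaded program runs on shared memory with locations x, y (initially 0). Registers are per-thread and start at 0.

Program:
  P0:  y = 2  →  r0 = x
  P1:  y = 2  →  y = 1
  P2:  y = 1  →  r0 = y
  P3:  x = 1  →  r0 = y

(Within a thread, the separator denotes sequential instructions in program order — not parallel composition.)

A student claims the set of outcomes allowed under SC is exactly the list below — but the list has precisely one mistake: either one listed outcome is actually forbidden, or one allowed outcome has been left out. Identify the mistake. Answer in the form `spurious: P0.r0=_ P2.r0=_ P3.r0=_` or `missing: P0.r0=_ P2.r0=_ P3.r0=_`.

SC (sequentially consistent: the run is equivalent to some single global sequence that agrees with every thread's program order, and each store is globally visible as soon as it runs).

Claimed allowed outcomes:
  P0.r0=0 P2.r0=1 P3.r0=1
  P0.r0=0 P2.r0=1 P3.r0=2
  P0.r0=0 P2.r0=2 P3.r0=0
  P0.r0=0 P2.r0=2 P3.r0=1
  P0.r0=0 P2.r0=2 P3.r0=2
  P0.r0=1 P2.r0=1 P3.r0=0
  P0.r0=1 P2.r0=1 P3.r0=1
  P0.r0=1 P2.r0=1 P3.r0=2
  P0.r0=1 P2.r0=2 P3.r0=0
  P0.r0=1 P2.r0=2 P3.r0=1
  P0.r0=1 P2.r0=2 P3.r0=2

outcome vector order: (P0.r0,P2.r0,P3.r0)
under SC → 0/1/1, 0/1/2, 0/2/1, 0/2/2, 1/1/0, 1/1/1, 1/1/2, 1/2/0, 1/2/1, 1/2/2
claimed∖SC = {0/2/0}

spurious: P0.r0=0 P2.r0=2 P3.r0=0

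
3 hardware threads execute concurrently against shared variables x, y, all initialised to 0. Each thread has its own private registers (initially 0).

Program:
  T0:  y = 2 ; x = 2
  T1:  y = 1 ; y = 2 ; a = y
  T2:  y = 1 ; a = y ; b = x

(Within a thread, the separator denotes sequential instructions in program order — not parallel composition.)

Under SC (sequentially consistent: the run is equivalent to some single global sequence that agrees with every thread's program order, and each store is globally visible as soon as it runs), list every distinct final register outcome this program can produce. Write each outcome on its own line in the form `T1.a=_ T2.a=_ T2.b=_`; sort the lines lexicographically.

T1.a=1 T2.a=1 T2.b=0
T1.a=1 T2.a=1 T2.b=2
T1.a=1 T2.a=2 T2.b=0
T1.a=1 T2.a=2 T2.b=2
T1.a=2 T2.a=1 T2.b=0
T1.a=2 T2.a=1 T2.b=2
T1.a=2 T2.a=2 T2.b=0
T1.a=2 T2.a=2 T2.b=2

outcome vector order: (T1.a,T2.a,T2.b)
|SC outcomes| = 8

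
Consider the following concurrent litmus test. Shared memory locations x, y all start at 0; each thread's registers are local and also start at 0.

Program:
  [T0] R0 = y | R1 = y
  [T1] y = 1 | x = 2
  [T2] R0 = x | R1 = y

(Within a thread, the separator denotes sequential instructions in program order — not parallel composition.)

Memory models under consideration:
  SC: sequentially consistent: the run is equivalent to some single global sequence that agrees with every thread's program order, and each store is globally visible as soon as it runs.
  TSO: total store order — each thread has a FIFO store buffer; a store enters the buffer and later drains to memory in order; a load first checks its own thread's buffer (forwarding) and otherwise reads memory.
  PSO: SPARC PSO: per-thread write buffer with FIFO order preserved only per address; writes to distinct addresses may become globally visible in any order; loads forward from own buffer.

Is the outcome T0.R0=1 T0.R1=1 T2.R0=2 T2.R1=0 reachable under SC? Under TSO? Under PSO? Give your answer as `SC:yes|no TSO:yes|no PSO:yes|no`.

outcome vector order: (T0.R0,T0.R1,T2.R0,T2.R1)
SC (9): 0000, 0001, 0021, 0100, 0101, 0121, 1100, 1101, 1121
TSO (9): 0000, 0001, 0021, 0100, 0101, 0121, 1100, 1101, 1121
PSO (12): 0000, 0001, 0020, 0021, 0100, 0101, 0120, 0121, 1100, 1101, 1120, 1121
target 1120 ∈ {PSO}

SC:no TSO:no PSO:yes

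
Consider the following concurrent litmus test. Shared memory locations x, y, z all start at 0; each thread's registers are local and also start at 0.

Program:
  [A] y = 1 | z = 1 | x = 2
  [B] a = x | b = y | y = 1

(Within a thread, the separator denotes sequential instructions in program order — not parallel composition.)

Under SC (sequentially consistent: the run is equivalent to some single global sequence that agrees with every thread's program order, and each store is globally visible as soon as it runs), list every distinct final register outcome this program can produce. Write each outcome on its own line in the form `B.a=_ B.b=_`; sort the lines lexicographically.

B.a=0 B.b=0
B.a=0 B.b=1
B.a=2 B.b=1

outcome vector order: (B.a,B.b)
|SC outcomes| = 3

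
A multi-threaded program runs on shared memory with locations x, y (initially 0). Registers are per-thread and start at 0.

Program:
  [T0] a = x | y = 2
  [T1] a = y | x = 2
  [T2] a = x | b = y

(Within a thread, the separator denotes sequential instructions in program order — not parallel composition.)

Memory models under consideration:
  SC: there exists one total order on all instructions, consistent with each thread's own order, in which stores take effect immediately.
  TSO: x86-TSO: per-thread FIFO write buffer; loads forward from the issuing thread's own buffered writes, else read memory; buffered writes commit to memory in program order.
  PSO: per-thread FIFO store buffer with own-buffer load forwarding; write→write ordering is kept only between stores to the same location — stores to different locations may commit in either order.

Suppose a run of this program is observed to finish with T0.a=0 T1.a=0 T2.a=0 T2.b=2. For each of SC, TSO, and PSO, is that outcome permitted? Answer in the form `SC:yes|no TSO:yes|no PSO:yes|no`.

outcome vector order: (T0.a,T1.a,T2.a,T2.b)
under SC → (0,0,0,0), (0,0,0,2), (0,0,2,0), (0,0,2,2), (0,2,0,0), (0,2,0,2), (0,2,2,2), (2,0,0,0), (2,0,0,2), (2,0,2,0), (2,0,2,2)
under TSO → (0,0,0,0), (0,0,0,2), (0,0,2,0), (0,0,2,2), (0,2,0,0), (0,2,0,2), (0,2,2,2), (2,0,0,0), (2,0,0,2), (2,0,2,0), (2,0,2,2)
under PSO → (0,0,0,0), (0,0,0,2), (0,0,2,0), (0,0,2,2), (0,2,0,0), (0,2,0,2), (0,2,2,2), (2,0,0,0), (2,0,0,2), (2,0,2,0), (2,0,2,2)
target (0,0,0,2) ∈ {SC,TSO,PSO}

SC:yes TSO:yes PSO:yes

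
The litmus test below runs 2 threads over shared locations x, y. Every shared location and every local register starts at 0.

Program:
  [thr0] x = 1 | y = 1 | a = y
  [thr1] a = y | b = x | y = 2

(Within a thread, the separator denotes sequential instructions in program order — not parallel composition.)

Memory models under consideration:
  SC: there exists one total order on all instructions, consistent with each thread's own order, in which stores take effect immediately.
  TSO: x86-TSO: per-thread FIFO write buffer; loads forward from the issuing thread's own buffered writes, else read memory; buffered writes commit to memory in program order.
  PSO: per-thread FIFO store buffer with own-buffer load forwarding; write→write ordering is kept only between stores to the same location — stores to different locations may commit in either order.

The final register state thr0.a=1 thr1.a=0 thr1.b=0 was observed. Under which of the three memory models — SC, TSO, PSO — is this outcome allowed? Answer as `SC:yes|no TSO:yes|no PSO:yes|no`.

SC:yes TSO:yes PSO:yes

outcome vector order: (thr0.a,thr1.a,thr1.b)
SC (6): (1,0,0); (1,0,1); (1,1,1); (2,0,0); (2,0,1); (2,1,1)
TSO (6): (1,0,0); (1,0,1); (1,1,1); (2,0,0); (2,0,1); (2,1,1)
PSO (8): (1,0,0); (1,0,1); (1,1,0); (1,1,1); (2,0,0); (2,0,1); (2,1,0); (2,1,1)
target (1,0,0) ∈ {SC,TSO,PSO}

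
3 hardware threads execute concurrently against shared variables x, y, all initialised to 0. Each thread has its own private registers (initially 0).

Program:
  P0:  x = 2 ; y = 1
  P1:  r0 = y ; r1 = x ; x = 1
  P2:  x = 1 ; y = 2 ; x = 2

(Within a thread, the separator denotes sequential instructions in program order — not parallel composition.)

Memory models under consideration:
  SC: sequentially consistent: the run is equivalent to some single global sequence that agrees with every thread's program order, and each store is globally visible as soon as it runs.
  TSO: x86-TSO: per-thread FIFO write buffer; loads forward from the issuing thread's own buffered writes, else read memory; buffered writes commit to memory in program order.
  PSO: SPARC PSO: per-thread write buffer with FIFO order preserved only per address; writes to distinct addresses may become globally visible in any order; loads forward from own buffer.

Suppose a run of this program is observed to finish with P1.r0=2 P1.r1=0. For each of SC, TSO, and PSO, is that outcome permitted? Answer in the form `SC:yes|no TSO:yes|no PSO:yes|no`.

outcome vector order: (P1.r0,P1.r1)
SC: 7 outcomes — {0/0, 0/1, 0/2, 1/1, 1/2, 2/1, 2/2}
TSO: 7 outcomes — {0/0, 0/1, 0/2, 1/1, 1/2, 2/1, 2/2}
PSO: 9 outcomes — {0/0, 0/1, 0/2, 1/0, 1/1, 1/2, 2/0, 2/1, 2/2}
target 2/0 ∈ {PSO}

SC:no TSO:no PSO:yes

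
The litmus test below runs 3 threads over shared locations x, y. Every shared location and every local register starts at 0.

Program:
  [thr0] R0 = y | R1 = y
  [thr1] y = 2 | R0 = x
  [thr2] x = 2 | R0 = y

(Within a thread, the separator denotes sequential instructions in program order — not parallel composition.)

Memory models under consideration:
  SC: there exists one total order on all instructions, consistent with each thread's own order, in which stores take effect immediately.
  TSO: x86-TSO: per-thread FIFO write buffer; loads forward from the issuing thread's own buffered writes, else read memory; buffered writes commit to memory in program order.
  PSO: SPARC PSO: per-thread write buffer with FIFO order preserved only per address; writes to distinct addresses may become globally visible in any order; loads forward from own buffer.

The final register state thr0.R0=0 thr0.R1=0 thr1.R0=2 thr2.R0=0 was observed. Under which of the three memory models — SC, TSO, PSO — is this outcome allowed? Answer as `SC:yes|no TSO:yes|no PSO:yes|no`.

outcome vector order: (thr0.R0,thr0.R1,thr1.R0,thr2.R0)
SC: 9 outcomes — {<0 0 0 2> <0 0 2 0> <0 0 2 2> <0 2 0 2> <0 2 2 0> <0 2 2 2> <2 2 0 2> <2 2 2 0> <2 2 2 2>}
TSO: 12 outcomes — {<0 0 0 0> <0 0 0 2> <0 0 2 0> <0 0 2 2> <0 2 0 0> <0 2 0 2> <0 2 2 0> <0 2 2 2> <2 2 0 0> <2 2 0 2> <2 2 2 0> <2 2 2 2>}
PSO: 12 outcomes — {<0 0 0 0> <0 0 0 2> <0 0 2 0> <0 0 2 2> <0 2 0 0> <0 2 0 2> <0 2 2 0> <0 2 2 2> <2 2 0 0> <2 2 0 2> <2 2 2 0> <2 2 2 2>}
target <0 0 2 0> ∈ {SC,TSO,PSO}

SC:yes TSO:yes PSO:yes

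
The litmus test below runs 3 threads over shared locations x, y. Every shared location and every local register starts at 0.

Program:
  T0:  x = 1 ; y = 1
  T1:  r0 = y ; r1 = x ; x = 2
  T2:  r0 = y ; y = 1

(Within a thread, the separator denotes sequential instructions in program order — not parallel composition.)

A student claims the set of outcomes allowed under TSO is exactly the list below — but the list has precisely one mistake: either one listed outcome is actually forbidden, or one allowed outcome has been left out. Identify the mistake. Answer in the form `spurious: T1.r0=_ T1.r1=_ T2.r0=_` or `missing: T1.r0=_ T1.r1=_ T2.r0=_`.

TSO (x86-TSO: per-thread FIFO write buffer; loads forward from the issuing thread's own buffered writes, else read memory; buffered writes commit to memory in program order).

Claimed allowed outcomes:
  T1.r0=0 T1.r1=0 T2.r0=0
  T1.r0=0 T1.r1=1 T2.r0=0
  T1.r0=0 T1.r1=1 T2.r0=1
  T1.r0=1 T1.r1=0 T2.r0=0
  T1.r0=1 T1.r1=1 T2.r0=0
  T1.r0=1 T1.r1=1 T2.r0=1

missing: T1.r0=0 T1.r1=0 T2.r0=1

outcome vector order: (T1.r0,T1.r1,T2.r0)
[TSO] allowed = {0/0/0 0/0/1 0/1/0 0/1/1 1/0/0 1/1/0 1/1/1}
TSO∖claimed = {0/0/1}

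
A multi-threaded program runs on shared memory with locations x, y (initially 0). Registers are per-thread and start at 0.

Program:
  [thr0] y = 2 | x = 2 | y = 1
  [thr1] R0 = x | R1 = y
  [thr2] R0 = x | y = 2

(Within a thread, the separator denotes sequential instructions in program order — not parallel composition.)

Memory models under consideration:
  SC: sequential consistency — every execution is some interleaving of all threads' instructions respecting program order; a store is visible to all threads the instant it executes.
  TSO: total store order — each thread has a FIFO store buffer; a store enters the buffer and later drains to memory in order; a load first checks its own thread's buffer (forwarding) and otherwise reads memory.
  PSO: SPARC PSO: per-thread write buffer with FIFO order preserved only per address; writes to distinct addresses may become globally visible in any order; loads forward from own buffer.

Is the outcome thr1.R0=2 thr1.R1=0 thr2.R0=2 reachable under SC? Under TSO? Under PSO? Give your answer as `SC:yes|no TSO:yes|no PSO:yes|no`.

outcome vector order: (thr1.R0,thr1.R1,thr2.R0)
SC: 10 outcomes — {(0,0,0), (0,0,2), (0,1,0), (0,1,2), (0,2,0), (0,2,2), (2,1,0), (2,1,2), (2,2,0), (2,2,2)}
TSO: 10 outcomes — {(0,0,0), (0,0,2), (0,1,0), (0,1,2), (0,2,0), (0,2,2), (2,1,0), (2,1,2), (2,2,0), (2,2,2)}
PSO: 12 outcomes — {(0,0,0), (0,0,2), (0,1,0), (0,1,2), (0,2,0), (0,2,2), (2,0,0), (2,0,2), (2,1,0), (2,1,2), (2,2,0), (2,2,2)}
target (2,0,2) ∈ {PSO}

SC:no TSO:no PSO:yes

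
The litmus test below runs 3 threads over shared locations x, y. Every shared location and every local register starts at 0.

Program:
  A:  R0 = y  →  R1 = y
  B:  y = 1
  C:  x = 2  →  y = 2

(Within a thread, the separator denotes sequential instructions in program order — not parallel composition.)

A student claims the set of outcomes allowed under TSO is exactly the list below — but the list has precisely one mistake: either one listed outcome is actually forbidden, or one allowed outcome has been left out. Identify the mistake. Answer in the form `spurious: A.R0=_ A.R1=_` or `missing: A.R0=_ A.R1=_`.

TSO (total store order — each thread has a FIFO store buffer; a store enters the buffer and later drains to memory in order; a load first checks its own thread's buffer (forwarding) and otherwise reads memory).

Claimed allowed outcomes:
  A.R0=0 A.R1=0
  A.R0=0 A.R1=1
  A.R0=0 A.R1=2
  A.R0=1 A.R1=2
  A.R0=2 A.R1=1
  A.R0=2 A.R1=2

missing: A.R0=1 A.R1=1

outcome vector order: (A.R0,A.R1)
TSO: 7 outcomes — {00; 01; 02; 11; 12; 21; 22}
TSO∖claimed = {11}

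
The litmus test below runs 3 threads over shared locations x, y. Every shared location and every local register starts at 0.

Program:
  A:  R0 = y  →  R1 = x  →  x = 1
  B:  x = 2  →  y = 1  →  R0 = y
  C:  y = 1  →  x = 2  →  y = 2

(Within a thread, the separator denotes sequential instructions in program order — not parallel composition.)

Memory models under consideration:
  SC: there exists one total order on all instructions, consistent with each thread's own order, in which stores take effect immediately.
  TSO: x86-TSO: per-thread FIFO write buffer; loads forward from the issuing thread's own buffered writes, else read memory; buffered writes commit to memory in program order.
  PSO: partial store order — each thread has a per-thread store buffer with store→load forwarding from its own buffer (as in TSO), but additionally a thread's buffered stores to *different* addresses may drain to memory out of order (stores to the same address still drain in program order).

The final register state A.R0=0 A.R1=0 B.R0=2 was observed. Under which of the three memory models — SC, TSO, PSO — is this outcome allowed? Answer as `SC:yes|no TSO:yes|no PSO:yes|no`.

SC:yes TSO:yes PSO:yes

outcome vector order: (A.R0,A.R1,B.R0)
[SC] allowed = {<0 0 1>, <0 0 2>, <0 2 1>, <0 2 2>, <1 0 1>, <1 0 2>, <1 2 1>, <1 2 2>, <2 2 1>, <2 2 2>}
[TSO] allowed = {<0 0 1>, <0 0 2>, <0 2 1>, <0 2 2>, <1 0 1>, <1 0 2>, <1 2 1>, <1 2 2>, <2 2 1>, <2 2 2>}
[PSO] allowed = {<0 0 1>, <0 0 2>, <0 2 1>, <0 2 2>, <1 0 1>, <1 0 2>, <1 2 1>, <1 2 2>, <2 0 1>, <2 0 2>, <2 2 1>, <2 2 2>}
target <0 0 2> ∈ {SC,TSO,PSO}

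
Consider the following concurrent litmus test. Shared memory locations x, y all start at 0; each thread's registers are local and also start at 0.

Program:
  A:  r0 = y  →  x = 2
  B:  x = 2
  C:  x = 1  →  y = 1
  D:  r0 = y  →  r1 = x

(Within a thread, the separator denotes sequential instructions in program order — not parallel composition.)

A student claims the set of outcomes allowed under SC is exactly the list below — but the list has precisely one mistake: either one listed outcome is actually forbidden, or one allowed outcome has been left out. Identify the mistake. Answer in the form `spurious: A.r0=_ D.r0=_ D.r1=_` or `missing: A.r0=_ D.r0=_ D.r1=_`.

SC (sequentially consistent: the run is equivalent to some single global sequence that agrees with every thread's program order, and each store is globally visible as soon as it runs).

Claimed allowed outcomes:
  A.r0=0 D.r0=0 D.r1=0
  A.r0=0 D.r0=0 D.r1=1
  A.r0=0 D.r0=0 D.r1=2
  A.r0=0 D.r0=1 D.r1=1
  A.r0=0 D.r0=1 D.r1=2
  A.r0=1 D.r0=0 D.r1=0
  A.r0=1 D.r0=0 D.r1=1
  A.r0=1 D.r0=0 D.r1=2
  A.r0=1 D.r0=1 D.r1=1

outcome vector order: (A.r0,D.r0,D.r1)
SC (10): 000, 001, 002, 011, 012, 100, 101, 102, 111, 112
SC∖claimed = {112}

missing: A.r0=1 D.r0=1 D.r1=2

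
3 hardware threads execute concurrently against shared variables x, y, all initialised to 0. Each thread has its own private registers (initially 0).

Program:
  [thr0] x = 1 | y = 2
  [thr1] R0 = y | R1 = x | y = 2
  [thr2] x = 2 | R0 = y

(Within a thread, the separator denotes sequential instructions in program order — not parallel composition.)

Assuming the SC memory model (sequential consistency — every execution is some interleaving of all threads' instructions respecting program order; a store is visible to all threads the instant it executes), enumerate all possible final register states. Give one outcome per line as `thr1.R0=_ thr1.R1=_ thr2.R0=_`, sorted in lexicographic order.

outcome vector order: (thr1.R0,thr1.R1,thr2.R0)
|SC outcomes| = 10

thr1.R0=0 thr1.R1=0 thr2.R0=0
thr1.R0=0 thr1.R1=0 thr2.R0=2
thr1.R0=0 thr1.R1=1 thr2.R0=0
thr1.R0=0 thr1.R1=1 thr2.R0=2
thr1.R0=0 thr1.R1=2 thr2.R0=0
thr1.R0=0 thr1.R1=2 thr2.R0=2
thr1.R0=2 thr1.R1=1 thr2.R0=0
thr1.R0=2 thr1.R1=1 thr2.R0=2
thr1.R0=2 thr1.R1=2 thr2.R0=0
thr1.R0=2 thr1.R1=2 thr2.R0=2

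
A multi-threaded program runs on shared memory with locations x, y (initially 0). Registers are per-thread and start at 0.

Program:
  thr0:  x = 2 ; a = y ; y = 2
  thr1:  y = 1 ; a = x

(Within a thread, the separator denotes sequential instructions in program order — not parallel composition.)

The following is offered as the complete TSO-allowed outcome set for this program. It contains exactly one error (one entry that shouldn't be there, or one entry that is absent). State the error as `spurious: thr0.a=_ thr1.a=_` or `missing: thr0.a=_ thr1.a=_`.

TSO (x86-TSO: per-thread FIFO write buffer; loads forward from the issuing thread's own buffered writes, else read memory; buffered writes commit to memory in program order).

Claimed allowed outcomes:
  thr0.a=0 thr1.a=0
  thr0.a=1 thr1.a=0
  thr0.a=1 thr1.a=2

outcome vector order: (thr0.a,thr1.a)
[TSO] allowed = {(0,0), (0,2), (1,0), (1,2)}
TSO∖claimed = {(0,2)}

missing: thr0.a=0 thr1.a=2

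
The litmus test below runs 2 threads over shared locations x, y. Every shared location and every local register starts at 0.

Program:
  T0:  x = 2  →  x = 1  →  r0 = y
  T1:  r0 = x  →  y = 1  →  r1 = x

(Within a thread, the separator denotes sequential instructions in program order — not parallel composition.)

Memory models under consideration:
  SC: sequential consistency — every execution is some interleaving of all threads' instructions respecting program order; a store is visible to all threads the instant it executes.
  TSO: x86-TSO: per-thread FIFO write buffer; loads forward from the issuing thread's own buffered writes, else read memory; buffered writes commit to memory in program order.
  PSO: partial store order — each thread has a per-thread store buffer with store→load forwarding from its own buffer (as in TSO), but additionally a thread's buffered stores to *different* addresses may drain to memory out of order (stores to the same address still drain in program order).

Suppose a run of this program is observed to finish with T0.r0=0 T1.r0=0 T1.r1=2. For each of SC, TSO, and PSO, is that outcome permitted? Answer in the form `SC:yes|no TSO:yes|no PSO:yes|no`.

outcome vector order: (T0.r0,T1.r0,T1.r1)
[SC] allowed = {(0,0,1), (0,1,1), (0,2,1), (1,0,0), (1,0,1), (1,0,2), (1,1,1), (1,2,1), (1,2,2)}
[TSO] allowed = {(0,0,0), (0,0,1), (0,0,2), (0,1,1), (0,2,1), (0,2,2), (1,0,0), (1,0,1), (1,0,2), (1,1,1), (1,2,1), (1,2,2)}
[PSO] allowed = {(0,0,0), (0,0,1), (0,0,2), (0,1,1), (0,2,1), (0,2,2), (1,0,0), (1,0,1), (1,0,2), (1,1,1), (1,2,1), (1,2,2)}
target (0,0,2) ∈ {TSO,PSO}

SC:no TSO:yes PSO:yes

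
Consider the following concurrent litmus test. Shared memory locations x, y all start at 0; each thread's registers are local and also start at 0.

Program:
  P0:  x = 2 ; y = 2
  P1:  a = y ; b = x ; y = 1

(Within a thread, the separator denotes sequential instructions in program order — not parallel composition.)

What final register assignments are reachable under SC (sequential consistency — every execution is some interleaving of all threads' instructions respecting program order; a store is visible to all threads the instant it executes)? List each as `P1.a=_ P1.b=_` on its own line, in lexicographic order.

outcome vector order: (P1.a,P1.b)
|SC outcomes| = 3

P1.a=0 P1.b=0
P1.a=0 P1.b=2
P1.a=2 P1.b=2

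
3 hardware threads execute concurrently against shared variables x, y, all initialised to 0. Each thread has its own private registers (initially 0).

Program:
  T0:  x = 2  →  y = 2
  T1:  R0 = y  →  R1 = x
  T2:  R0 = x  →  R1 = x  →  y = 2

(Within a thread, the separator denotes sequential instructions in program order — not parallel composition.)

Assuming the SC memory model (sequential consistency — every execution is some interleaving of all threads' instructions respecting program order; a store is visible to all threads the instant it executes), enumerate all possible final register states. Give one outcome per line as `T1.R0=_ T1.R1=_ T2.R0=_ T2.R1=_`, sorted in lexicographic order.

outcome vector order: (T1.R0,T1.R1,T2.R0,T2.R1)
|SC outcomes| = 10

T1.R0=0 T1.R1=0 T2.R0=0 T2.R1=0
T1.R0=0 T1.R1=0 T2.R0=0 T2.R1=2
T1.R0=0 T1.R1=0 T2.R0=2 T2.R1=2
T1.R0=0 T1.R1=2 T2.R0=0 T2.R1=0
T1.R0=0 T1.R1=2 T2.R0=0 T2.R1=2
T1.R0=0 T1.R1=2 T2.R0=2 T2.R1=2
T1.R0=2 T1.R1=0 T2.R0=0 T2.R1=0
T1.R0=2 T1.R1=2 T2.R0=0 T2.R1=0
T1.R0=2 T1.R1=2 T2.R0=0 T2.R1=2
T1.R0=2 T1.R1=2 T2.R0=2 T2.R1=2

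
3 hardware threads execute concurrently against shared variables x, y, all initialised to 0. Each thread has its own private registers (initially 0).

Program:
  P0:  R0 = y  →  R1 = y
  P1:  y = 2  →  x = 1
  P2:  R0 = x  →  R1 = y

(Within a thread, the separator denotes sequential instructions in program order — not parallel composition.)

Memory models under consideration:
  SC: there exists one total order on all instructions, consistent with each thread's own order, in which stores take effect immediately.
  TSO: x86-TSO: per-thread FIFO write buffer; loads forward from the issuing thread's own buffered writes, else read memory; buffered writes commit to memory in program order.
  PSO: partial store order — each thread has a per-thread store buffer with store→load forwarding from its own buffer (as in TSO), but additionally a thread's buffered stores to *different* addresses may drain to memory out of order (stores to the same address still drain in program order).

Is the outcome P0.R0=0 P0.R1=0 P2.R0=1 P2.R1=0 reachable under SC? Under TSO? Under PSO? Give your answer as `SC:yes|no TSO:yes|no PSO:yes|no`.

outcome vector order: (P0.R0,P0.R1,P2.R0,P2.R1)
SC (9): <0 0 0 0>, <0 0 0 2>, <0 0 1 2>, <0 2 0 0>, <0 2 0 2>, <0 2 1 2>, <2 2 0 0>, <2 2 0 2>, <2 2 1 2>
TSO (9): <0 0 0 0>, <0 0 0 2>, <0 0 1 2>, <0 2 0 0>, <0 2 0 2>, <0 2 1 2>, <2 2 0 0>, <2 2 0 2>, <2 2 1 2>
PSO (12): <0 0 0 0>, <0 0 0 2>, <0 0 1 0>, <0 0 1 2>, <0 2 0 0>, <0 2 0 2>, <0 2 1 0>, <0 2 1 2>, <2 2 0 0>, <2 2 0 2>, <2 2 1 0>, <2 2 1 2>
target <0 0 1 0> ∈ {PSO}

SC:no TSO:no PSO:yes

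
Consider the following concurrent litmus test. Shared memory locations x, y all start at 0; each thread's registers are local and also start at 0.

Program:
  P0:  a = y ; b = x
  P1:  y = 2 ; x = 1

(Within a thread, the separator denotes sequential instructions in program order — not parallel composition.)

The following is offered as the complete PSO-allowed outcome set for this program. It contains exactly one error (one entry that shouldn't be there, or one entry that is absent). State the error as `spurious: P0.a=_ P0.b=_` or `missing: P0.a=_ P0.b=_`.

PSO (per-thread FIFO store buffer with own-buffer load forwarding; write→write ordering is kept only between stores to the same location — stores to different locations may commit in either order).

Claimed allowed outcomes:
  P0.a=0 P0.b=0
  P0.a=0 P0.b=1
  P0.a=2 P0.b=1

outcome vector order: (P0.a,P0.b)
under PSO → 0/0, 0/1, 2/0, 2/1
PSO∖claimed = {2/0}

missing: P0.a=2 P0.b=0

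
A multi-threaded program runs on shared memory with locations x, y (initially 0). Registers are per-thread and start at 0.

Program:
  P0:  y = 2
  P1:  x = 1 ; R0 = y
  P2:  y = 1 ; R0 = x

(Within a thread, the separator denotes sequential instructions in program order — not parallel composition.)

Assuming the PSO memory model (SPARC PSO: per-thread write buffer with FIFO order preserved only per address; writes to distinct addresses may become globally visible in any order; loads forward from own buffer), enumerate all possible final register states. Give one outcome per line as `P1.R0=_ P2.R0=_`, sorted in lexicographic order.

P1.R0=0 P2.R0=0
P1.R0=0 P2.R0=1
P1.R0=1 P2.R0=0
P1.R0=1 P2.R0=1
P1.R0=2 P2.R0=0
P1.R0=2 P2.R0=1

outcome vector order: (P1.R0,P2.R0)
|PSO outcomes| = 6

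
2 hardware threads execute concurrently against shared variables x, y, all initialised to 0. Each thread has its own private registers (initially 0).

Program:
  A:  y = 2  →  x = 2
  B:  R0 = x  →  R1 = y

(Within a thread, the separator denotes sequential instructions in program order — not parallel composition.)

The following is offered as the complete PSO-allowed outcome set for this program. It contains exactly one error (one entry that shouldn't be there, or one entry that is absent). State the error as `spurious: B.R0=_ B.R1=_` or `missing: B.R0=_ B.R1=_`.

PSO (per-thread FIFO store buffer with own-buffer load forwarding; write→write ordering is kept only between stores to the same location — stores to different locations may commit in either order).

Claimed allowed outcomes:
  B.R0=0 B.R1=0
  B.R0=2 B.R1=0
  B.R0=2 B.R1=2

missing: B.R0=0 B.R1=2

outcome vector order: (B.R0,B.R1)
[PSO] allowed = {0/0, 0/2, 2/0, 2/2}
PSO∖claimed = {0/2}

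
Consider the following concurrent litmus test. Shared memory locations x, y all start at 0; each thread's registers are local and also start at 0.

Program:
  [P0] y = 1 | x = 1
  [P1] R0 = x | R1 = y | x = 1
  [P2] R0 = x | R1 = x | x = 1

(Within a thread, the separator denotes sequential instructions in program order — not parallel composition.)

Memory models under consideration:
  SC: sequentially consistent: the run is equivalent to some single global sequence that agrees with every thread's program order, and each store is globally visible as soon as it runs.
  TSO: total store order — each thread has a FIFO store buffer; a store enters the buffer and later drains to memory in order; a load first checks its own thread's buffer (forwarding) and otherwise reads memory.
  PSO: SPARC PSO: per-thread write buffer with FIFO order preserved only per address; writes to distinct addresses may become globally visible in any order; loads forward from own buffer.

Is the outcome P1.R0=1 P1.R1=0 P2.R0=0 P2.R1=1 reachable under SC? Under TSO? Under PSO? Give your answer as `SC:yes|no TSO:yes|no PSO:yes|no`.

outcome vector order: (P1.R0,P1.R1,P2.R0,P2.R1)
under SC → 0/0/0/0 0/0/0/1 0/0/1/1 0/1/0/0 0/1/0/1 0/1/1/1 1/0/0/0 1/1/0/0 1/1/0/1 1/1/1/1
under TSO → 0/0/0/0 0/0/0/1 0/0/1/1 0/1/0/0 0/1/0/1 0/1/1/1 1/0/0/0 1/1/0/0 1/1/0/1 1/1/1/1
under PSO → 0/0/0/0 0/0/0/1 0/0/1/1 0/1/0/0 0/1/0/1 0/1/1/1 1/0/0/0 1/0/0/1 1/0/1/1 1/1/0/0 1/1/0/1 1/1/1/1
target 1/0/0/1 ∈ {PSO}

SC:no TSO:no PSO:yes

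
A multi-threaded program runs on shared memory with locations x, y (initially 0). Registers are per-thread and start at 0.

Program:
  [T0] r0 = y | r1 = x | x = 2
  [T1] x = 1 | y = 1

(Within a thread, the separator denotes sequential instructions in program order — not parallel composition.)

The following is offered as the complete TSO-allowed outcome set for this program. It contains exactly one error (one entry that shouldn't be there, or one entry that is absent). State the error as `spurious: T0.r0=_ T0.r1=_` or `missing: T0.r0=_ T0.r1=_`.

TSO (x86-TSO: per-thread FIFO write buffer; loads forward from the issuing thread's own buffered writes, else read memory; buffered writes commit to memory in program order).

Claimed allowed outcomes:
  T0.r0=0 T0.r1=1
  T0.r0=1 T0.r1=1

outcome vector order: (T0.r0,T0.r1)
[TSO] allowed = {0/0 0/1 1/1}
TSO∖claimed = {0/0}

missing: T0.r0=0 T0.r1=0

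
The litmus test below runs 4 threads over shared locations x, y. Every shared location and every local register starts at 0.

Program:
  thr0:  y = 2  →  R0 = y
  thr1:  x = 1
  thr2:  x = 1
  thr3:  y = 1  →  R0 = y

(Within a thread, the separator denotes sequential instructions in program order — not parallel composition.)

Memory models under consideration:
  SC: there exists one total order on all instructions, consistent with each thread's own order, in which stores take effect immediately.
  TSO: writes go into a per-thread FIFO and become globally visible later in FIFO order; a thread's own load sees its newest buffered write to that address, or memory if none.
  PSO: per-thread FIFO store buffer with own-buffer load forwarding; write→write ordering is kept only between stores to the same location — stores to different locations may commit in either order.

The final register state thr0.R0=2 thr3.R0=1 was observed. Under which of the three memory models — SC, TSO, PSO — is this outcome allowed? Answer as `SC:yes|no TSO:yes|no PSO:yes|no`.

outcome vector order: (thr0.R0,thr3.R0)
[SC] allowed = {<1 1> <2 1> <2 2>}
[TSO] allowed = {<1 1> <2 1> <2 2>}
[PSO] allowed = {<1 1> <2 1> <2 2>}
target <2 1> ∈ {SC,TSO,PSO}

SC:yes TSO:yes PSO:yes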